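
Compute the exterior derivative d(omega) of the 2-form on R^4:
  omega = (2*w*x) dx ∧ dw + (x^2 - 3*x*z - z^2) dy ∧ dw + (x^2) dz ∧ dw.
d(omega) = (2*x - 3*z) dx ∧ dy ∧ dw + (3*x + 2*z) dy ∧ dz ∧ dw + (2*x) dx ∧ dz ∧ dw

For a 2-form omega = sum_{i<j} g_{ij} dx_i ∧ dx_j, the exterior derivative is
  d(omega) = sum_{i<j} d(g_{ij}) ∧ dx_i ∧ dx_j = sum_{i<j, k} (∂g_{ij}/∂x_k) dx_k ∧ dx_i ∧ dx_j.
Expand each term, using dx_k ∧ dx_i ∧ dx_j = sgn(permutation) dx_{(a)} ∧ dx_{(b)} ∧ dx_{(c)} with (a < b < c) sorted:
  d(x^2 - 3*x*z - z^2) includes (∂/∂x)(x^2 - 3*x*z - z^2) dx = (2*x - 3*z) dx, which multiplied by dy ∧ dw gives (2*x - 3*z) dx ∧ dy ∧ dw
  d(x^2 - 3*x*z - z^2) includes (∂/∂z)(x^2 - 3*x*z - z^2) dz = (-3*x - 2*z) dz, which multiplied by dy ∧ dw gives (3*x + 2*z) dy ∧ dz ∧ dw
  d(x^2) includes (∂/∂x)(x^2) dx = (2*x) dx, which multiplied by dz ∧ dw gives (2*x) dx ∧ dz ∧ dw
Collecting like 3-forms: d(omega) = (2*x - 3*z) dx ∧ dy ∧ dw + (3*x + 2*z) dy ∧ dz ∧ dw + (2*x) dx ∧ dz ∧ dw.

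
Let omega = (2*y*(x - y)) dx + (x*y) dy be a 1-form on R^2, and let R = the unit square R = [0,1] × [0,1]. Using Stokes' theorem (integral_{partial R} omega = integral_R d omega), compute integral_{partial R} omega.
integral_(partial R) omega = 3/2

Stokes: integral_partial_R omega = integral_R d omega with d omega = (∂Q/∂x - ∂P/∂y) dx ∧ dy.
  ∂Q/∂x = y
  ∂P/∂y = 2*x - 4*y
  integrand = ∂Q/∂x - ∂P/∂y = -2*x + 5*y.
Integrating over R: integral_0^1 integral_0^1 (-2*x + 5*y) dx dy = 3/2.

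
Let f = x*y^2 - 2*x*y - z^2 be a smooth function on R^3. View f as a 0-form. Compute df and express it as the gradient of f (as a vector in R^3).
df = (y*(y - 2)) dx + (2*x*(y - 1)) dy + (-2*z) dz; grad f = (y*(y - 2), 2*x*(y - 1), -2*z)

For a 0-form f, d f = (∂f/∂x) dx + (∂f/∂y) dy + (∂f/∂z) dz. The components of the vector representation are exactly the entries of grad f in Cartesian coordinates:
  ∂f/∂x = y*(y - 2)
  ∂f/∂y = 2*x*(y - 1)
  ∂f/∂z = -2*z.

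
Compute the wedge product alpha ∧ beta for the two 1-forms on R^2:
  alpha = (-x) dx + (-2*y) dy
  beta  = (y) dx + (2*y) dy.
alpha ∧ beta = (2*y*(-x + y)) dx ∧ dy

Distribute the wedge, using dx_i ∧ dx_j = -dx_j ∧ dx_i and dx_i ∧ dx_i = 0. For each pair (i, j) with i < j, the coefficient of dx_i ∧ dx_j in alpha ∧ beta is (alpha_i * beta_j - alpha_j * beta_i). Collecting: alpha ∧ beta = (2*y*(-x + y)) dx ∧ dy.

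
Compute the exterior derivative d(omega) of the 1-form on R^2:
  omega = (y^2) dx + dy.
d(omega) = (-2*y) dx ∧ dy

For a 1-form omega = sum_i f_i dx_i, the exterior derivative is
  d(omega) = sum_{i < j} (∂f_j/∂x_i - ∂f_i/∂x_j) dx_i ∧ dx_j.
  coefficient of dx ∧ dy: ∂f_2/∂x - ∂f_1/∂y = ∂(1)/∂x - ∂(y^2)/∂y = -2*y
Assembling: d(omega) = (-2*y) dx ∧ dy.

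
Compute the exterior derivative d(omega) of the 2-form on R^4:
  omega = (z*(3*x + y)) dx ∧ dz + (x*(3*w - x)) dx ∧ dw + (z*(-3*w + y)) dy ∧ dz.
d(omega) = (-z) dx ∧ dy ∧ dz + (-3*z) dy ∧ dz ∧ dw

For a 2-form omega = sum_{i<j} g_{ij} dx_i ∧ dx_j, the exterior derivative is
  d(omega) = sum_{i<j} d(g_{ij}) ∧ dx_i ∧ dx_j = sum_{i<j, k} (∂g_{ij}/∂x_k) dx_k ∧ dx_i ∧ dx_j.
Expand each term, using dx_k ∧ dx_i ∧ dx_j = sgn(permutation) dx_{(a)} ∧ dx_{(b)} ∧ dx_{(c)} with (a < b < c) sorted:
  d(z*(3*x + y)) includes (∂/∂y)(z*(3*x + y)) dy = (z) dy, which multiplied by dx ∧ dz gives (-z) dx ∧ dy ∧ dz
  d(z*(-3*w + y)) includes (∂/∂w)(z*(-3*w + y)) dw = (-3*z) dw, which multiplied by dy ∧ dz gives (-3*z) dy ∧ dz ∧ dw
Collecting like 3-forms: d(omega) = (-z) dx ∧ dy ∧ dz + (-3*z) dy ∧ dz ∧ dw.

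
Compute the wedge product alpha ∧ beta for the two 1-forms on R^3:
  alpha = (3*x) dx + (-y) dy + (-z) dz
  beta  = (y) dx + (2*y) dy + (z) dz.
alpha ∧ beta = (y*(6*x + y)) dx ∧ dy + (z*(3*x + y)) dx ∧ dz + (y*z) dy ∧ dz

Distribute the wedge, using dx_i ∧ dx_j = -dx_j ∧ dx_i and dx_i ∧ dx_i = 0. For each pair (i, j) with i < j, the coefficient of dx_i ∧ dx_j in alpha ∧ beta is (alpha_i * beta_j - alpha_j * beta_i). Collecting: alpha ∧ beta = (y*(6*x + y)) dx ∧ dy + (z*(3*x + y)) dx ∧ dz + (y*z) dy ∧ dz.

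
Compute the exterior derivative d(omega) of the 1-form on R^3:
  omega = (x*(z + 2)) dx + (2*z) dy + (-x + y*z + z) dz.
d(omega) = (-x - 1) dx ∧ dz + (z - 2) dy ∧ dz

For a 1-form omega = sum_i f_i dx_i, the exterior derivative is
  d(omega) = sum_{i < j} (∂f_j/∂x_i - ∂f_i/∂x_j) dx_i ∧ dx_j.
  coefficient of dx ∧ dz: ∂f_3/∂x - ∂f_1/∂z = ∂(-x + y*z + z)/∂x - ∂(x*(z + 2))/∂z = -x - 1
  coefficient of dy ∧ dz: ∂f_3/∂y - ∂f_2/∂z = ∂(-x + y*z + z)/∂y - ∂(2*z)/∂z = z - 2
Assembling: d(omega) = (-x - 1) dx ∧ dz + (z - 2) dy ∧ dz.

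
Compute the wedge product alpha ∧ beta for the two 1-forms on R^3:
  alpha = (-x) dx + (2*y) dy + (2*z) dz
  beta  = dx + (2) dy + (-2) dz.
alpha ∧ beta = (-2*x - 2*y) dx ∧ dy + (2*x - 2*z) dx ∧ dz + (-4*y - 4*z) dy ∧ dz

Distribute the wedge, using dx_i ∧ dx_j = -dx_j ∧ dx_i and dx_i ∧ dx_i = 0. For each pair (i, j) with i < j, the coefficient of dx_i ∧ dx_j in alpha ∧ beta is (alpha_i * beta_j - alpha_j * beta_i). Collecting: alpha ∧ beta = (-2*x - 2*y) dx ∧ dy + (2*x - 2*z) dx ∧ dz + (-4*y - 4*z) dy ∧ dz.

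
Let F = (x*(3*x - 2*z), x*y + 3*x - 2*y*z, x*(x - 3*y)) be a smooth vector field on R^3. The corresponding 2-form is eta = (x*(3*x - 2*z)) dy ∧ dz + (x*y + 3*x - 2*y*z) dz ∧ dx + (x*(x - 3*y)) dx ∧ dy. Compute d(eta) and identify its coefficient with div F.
d(eta) = (7*x - 4*z) dx ∧ dy ∧ dz; div F = 7*x - 4*z

For a 2-form in R^3 of the form above, applying d gives a 3-form with coefficient ∂P/∂x + ∂Q/∂y + ∂R/∂z:
  ∂P/∂x = 6*x - 2*z
  ∂Q/∂y = x - 2*z
  ∂R/∂z = 0
Sum = 7*x - 4*z, which is exactly div F.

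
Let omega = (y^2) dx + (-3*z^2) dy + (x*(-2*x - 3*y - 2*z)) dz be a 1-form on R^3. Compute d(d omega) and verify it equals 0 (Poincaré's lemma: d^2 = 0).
d(d omega) = 0

Step 1: d omega = sum_{i<j} (∂f_j/∂x_i - ∂f_i/∂x_j) dx_i ∧ dx_j:
  coeff of dx ∧ dy: -2*y
  coeff of dx ∧ dz: -4*x - 3*y - 2*z
  coeff of dy ∧ dz: -3*x + 6*z
Step 2: Apply d again to each 2-form coefficient. The only possible 3-form in R^3 is dx ∧ dy ∧ dz, with coefficient
  ∂(coeff of dy∧dz)/∂x - ∂(coeff of dx∧dz)/∂y + ∂(coeff of dx∧dy)/∂z
  = ∂/∂x (-3*x + 6*z) - ∂/∂y (-4*x - 3*y - 2*z) + ∂/∂z (-2*y).
Each of these terms simplifies to sums of mixed partials that cancel in pairs. The result is 0 (by equality of mixed partials for smooth functions — Schwarz / Clairaut).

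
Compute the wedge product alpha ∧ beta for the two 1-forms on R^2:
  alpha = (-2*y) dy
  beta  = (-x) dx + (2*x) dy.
alpha ∧ beta = (-2*x*y) dx ∧ dy

Distribute the wedge, using dx_i ∧ dx_j = -dx_j ∧ dx_i and dx_i ∧ dx_i = 0. For each pair (i, j) with i < j, the coefficient of dx_i ∧ dx_j in alpha ∧ beta is (alpha_i * beta_j - alpha_j * beta_i). Collecting: alpha ∧ beta = (-2*x*y) dx ∧ dy.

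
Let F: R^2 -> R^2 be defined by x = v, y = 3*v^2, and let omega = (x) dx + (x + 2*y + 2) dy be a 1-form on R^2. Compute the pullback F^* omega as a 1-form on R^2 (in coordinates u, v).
F^* omega = (v*(36*v^2 + 6*v + 13)) dv

Using F^*(f dg) = (f ∘ F) d(g ∘ F), substitute each coordinate x_i by F_i(u, v) in f_i, and replace dx_i by d F_i = (∂F_i/∂u) du + (∂F_i/∂v) dv.
  For the x component: f_1(F) = v; d F_1 = (0) du + (1) dv
  For the y component: f_2(F) = 6*v^2 + v + 2; d F_2 = (0) du + (6*v) dv
Combining and collecting du, dv coefficients:
  coeff of du: 0
  coeff of dv: v*(36*v^2 + 6*v + 13)
F^* omega = (v*(36*v^2 + 6*v + 13)) dv.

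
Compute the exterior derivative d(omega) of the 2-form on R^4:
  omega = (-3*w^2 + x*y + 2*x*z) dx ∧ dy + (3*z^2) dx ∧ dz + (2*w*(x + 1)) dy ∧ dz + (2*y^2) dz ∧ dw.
d(omega) = (2*w + 2*x) dx ∧ dy ∧ dz + (-6*w) dx ∧ dy ∧ dw + (2*x + 4*y + 2) dy ∧ dz ∧ dw

For a 2-form omega = sum_{i<j} g_{ij} dx_i ∧ dx_j, the exterior derivative is
  d(omega) = sum_{i<j} d(g_{ij}) ∧ dx_i ∧ dx_j = sum_{i<j, k} (∂g_{ij}/∂x_k) dx_k ∧ dx_i ∧ dx_j.
Expand each term, using dx_k ∧ dx_i ∧ dx_j = sgn(permutation) dx_{(a)} ∧ dx_{(b)} ∧ dx_{(c)} with (a < b < c) sorted:
  d(-3*w^2 + x*y + 2*x*z) includes (∂/∂z)(-3*w^2 + x*y + 2*x*z) dz = (2*x) dz, which multiplied by dx ∧ dy gives (2*x) dx ∧ dy ∧ dz
  d(-3*w^2 + x*y + 2*x*z) includes (∂/∂w)(-3*w^2 + x*y + 2*x*z) dw = (-6*w) dw, which multiplied by dx ∧ dy gives (-6*w) dx ∧ dy ∧ dw
  d(2*w*(x + 1)) includes (∂/∂x)(2*w*(x + 1)) dx = (2*w) dx, which multiplied by dy ∧ dz gives (2*w) dx ∧ dy ∧ dz
  d(2*w*(x + 1)) includes (∂/∂w)(2*w*(x + 1)) dw = (2*x + 2) dw, which multiplied by dy ∧ dz gives (2*x + 2) dy ∧ dz ∧ dw
  d(2*y^2) includes (∂/∂y)(2*y^2) dy = (4*y) dy, which multiplied by dz ∧ dw gives (4*y) dy ∧ dz ∧ dw
Collecting like 3-forms: d(omega) = (2*w + 2*x) dx ∧ dy ∧ dz + (-6*w) dx ∧ dy ∧ dw + (2*x + 4*y + 2) dy ∧ dz ∧ dw.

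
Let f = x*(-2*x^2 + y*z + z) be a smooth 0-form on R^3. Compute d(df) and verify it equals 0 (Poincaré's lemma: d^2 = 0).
d(df) = 0

Step 1: df = sum_i (∂f/∂x_i) dx_i = (-6*x^2 + y*z + z) dx + (x*z) dy + (x*(y + 1)) dz.
Step 2: Apply d again. Using the 1-form formula, the coefficient of dx ∧ dy in d(df) is ∂^2 f/∂x ∂y - ∂^2 f/∂y ∂x = (z) - (z) = 0 (equality of mixed partials for smooth f).
Similarly for dx ∧ dz and dy ∧ dz — all coefficients vanish. So d(df) = 0.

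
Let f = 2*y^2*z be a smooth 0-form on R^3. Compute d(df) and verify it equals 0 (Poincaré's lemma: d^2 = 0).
d(df) = 0

Step 1: df = sum_i (∂f/∂x_i) dx_i = (0) dx + (4*y*z) dy + (2*y^2) dz.
Step 2: Apply d again. Using the 1-form formula, the coefficient of dx ∧ dy in d(df) is ∂^2 f/∂x ∂y - ∂^2 f/∂y ∂x = (0) - (0) = 0 (equality of mixed partials for smooth f).
Similarly for dx ∧ dz and dy ∧ dz — all coefficients vanish. So d(df) = 0.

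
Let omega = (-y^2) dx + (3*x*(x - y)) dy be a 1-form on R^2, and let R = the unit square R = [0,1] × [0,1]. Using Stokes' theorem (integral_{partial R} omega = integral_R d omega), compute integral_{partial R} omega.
integral_(partial R) omega = 5/2

Stokes: integral_partial_R omega = integral_R d omega with d omega = (∂Q/∂x - ∂P/∂y) dx ∧ dy.
  ∂Q/∂x = 6*x - 3*y
  ∂P/∂y = -2*y
  integrand = ∂Q/∂x - ∂P/∂y = 6*x - y.
Integrating over R: integral_0^1 integral_0^1 (6*x - y) dx dy = 5/2.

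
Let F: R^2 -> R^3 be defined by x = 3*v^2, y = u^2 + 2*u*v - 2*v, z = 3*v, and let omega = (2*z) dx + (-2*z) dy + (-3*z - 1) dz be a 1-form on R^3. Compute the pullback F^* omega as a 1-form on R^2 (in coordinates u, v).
F^* omega = (12*v*(-u - v)) du + (-12*u*v + 36*v^2 - 15*v - 3) dv

Using F^*(f dg) = (f ∘ F) d(g ∘ F), substitute each coordinate x_i by F_i(u, v) in f_i, and replace dx_i by d F_i = (∂F_i/∂u) du + (∂F_i/∂v) dv.
  For the x component: f_1(F) = 6*v; d F_1 = (0) du + (6*v) dv
  For the y component: f_2(F) = -6*v; d F_2 = (2*u + 2*v) du + (2*u - 2) dv
  For the z component: f_3(F) = -9*v - 1; d F_3 = (0) du + (3) dv
Combining and collecting du, dv coefficients:
  coeff of du: 12*v*(-u - v)
  coeff of dv: -12*u*v + 36*v^2 - 15*v - 3
F^* omega = (12*v*(-u - v)) du + (-12*u*v + 36*v^2 - 15*v - 3) dv.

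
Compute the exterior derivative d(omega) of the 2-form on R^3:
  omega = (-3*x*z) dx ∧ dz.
d(omega) = 0

For a 2-form omega = sum_{i<j} g_{ij} dx_i ∧ dx_j, the exterior derivative is
  d(omega) = sum_{i<j} d(g_{ij}) ∧ dx_i ∧ dx_j = sum_{i<j, k} (∂g_{ij}/∂x_k) dx_k ∧ dx_i ∧ dx_j.
Expand each term, using dx_k ∧ dx_i ∧ dx_j = sgn(permutation) dx_{(a)} ∧ dx_{(b)} ∧ dx_{(c)} with (a < b < c) sorted:

Collecting like 3-forms: d(omega) = 0.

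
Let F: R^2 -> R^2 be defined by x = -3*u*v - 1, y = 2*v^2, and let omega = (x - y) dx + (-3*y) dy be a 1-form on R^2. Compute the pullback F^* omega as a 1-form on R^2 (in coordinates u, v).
F^* omega = (3*v*(3*u*v + 2*v^2 + 1)) du + (9*u^2*v + 6*u*v^2 + 3*u - 24*v^3) dv

Using F^*(f dg) = (f ∘ F) d(g ∘ F), substitute each coordinate x_i by F_i(u, v) in f_i, and replace dx_i by d F_i = (∂F_i/∂u) du + (∂F_i/∂v) dv.
  For the x component: f_1(F) = -3*u*v - 2*v^2 - 1; d F_1 = (-3*v) du + (-3*u) dv
  For the y component: f_2(F) = -6*v^2; d F_2 = (0) du + (4*v) dv
Combining and collecting du, dv coefficients:
  coeff of du: 3*v*(3*u*v + 2*v^2 + 1)
  coeff of dv: 9*u^2*v + 6*u*v^2 + 3*u - 24*v^3
F^* omega = (3*v*(3*u*v + 2*v^2 + 1)) du + (9*u^2*v + 6*u*v^2 + 3*u - 24*v^3) dv.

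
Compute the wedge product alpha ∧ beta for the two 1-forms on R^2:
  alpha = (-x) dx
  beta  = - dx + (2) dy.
alpha ∧ beta = (-2*x) dx ∧ dy

Distribute the wedge, using dx_i ∧ dx_j = -dx_j ∧ dx_i and dx_i ∧ dx_i = 0. For each pair (i, j) with i < j, the coefficient of dx_i ∧ dx_j in alpha ∧ beta is (alpha_i * beta_j - alpha_j * beta_i). Collecting: alpha ∧ beta = (-2*x) dx ∧ dy.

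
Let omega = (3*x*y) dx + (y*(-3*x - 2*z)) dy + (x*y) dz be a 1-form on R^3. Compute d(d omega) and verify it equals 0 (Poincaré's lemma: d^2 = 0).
d(d omega) = 0

Step 1: d omega = sum_{i<j} (∂f_j/∂x_i - ∂f_i/∂x_j) dx_i ∧ dx_j:
  coeff of dx ∧ dy: -3*x - 3*y
  coeff of dx ∧ dz: y
  coeff of dy ∧ dz: x + 2*y
Step 2: Apply d again to each 2-form coefficient. The only possible 3-form in R^3 is dx ∧ dy ∧ dz, with coefficient
  ∂(coeff of dy∧dz)/∂x - ∂(coeff of dx∧dz)/∂y + ∂(coeff of dx∧dy)/∂z
  = ∂/∂x (x + 2*y) - ∂/∂y (y) + ∂/∂z (-3*x - 3*y).
Each of these terms simplifies to sums of mixed partials that cancel in pairs. The result is 0 (by equality of mixed partials for smooth functions — Schwarz / Clairaut).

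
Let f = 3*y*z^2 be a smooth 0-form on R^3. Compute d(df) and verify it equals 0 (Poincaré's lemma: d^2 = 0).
d(df) = 0

Step 1: df = sum_i (∂f/∂x_i) dx_i = (0) dx + (3*z^2) dy + (6*y*z) dz.
Step 2: Apply d again. Using the 1-form formula, the coefficient of dx ∧ dy in d(df) is ∂^2 f/∂x ∂y - ∂^2 f/∂y ∂x = (0) - (0) = 0 (equality of mixed partials for smooth f).
Similarly for dx ∧ dz and dy ∧ dz — all coefficients vanish. So d(df) = 0.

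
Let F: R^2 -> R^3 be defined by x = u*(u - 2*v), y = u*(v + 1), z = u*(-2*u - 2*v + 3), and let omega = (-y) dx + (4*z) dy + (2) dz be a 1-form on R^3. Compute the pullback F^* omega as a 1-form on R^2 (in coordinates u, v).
F^* omega = (-10*u^2*v - 10*u^2 - 6*u*v^2 + 6*u*v + 4*u - 4*v + 6) du + (2*u*(-4*u^2 - 3*u*v + 7*u - 2)) dv

Using F^*(f dg) = (f ∘ F) d(g ∘ F), substitute each coordinate x_i by F_i(u, v) in f_i, and replace dx_i by d F_i = (∂F_i/∂u) du + (∂F_i/∂v) dv.
  For the x component: f_1(F) = u*(-v - 1); d F_1 = (2*u - 2*v) du + (-2*u) dv
  For the y component: f_2(F) = 4*u*(-2*u - 2*v + 3); d F_2 = (v + 1) du + (u) dv
  For the z component: f_3(F) = 2; d F_3 = (-4*u - 2*v + 3) du + (-2*u) dv
Combining and collecting du, dv coefficients:
  coeff of du: -10*u^2*v - 10*u^2 - 6*u*v^2 + 6*u*v + 4*u - 4*v + 6
  coeff of dv: 2*u*(-4*u^2 - 3*u*v + 7*u - 2)
F^* omega = (-10*u^2*v - 10*u^2 - 6*u*v^2 + 6*u*v + 4*u - 4*v + 6) du + (2*u*(-4*u^2 - 3*u*v + 7*u - 2)) dv.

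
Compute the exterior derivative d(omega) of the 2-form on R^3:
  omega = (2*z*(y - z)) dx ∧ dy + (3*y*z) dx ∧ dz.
d(omega) = (2*y - 7*z) dx ∧ dy ∧ dz

For a 2-form omega = sum_{i<j} g_{ij} dx_i ∧ dx_j, the exterior derivative is
  d(omega) = sum_{i<j} d(g_{ij}) ∧ dx_i ∧ dx_j = sum_{i<j, k} (∂g_{ij}/∂x_k) dx_k ∧ dx_i ∧ dx_j.
Expand each term, using dx_k ∧ dx_i ∧ dx_j = sgn(permutation) dx_{(a)} ∧ dx_{(b)} ∧ dx_{(c)} with (a < b < c) sorted:
  d(2*z*(y - z)) includes (∂/∂z)(2*z*(y - z)) dz = (2*y - 4*z) dz, which multiplied by dx ∧ dy gives (2*y - 4*z) dx ∧ dy ∧ dz
  d(3*y*z) includes (∂/∂y)(3*y*z) dy = (3*z) dy, which multiplied by dx ∧ dz gives (-3*z) dx ∧ dy ∧ dz
Collecting like 3-forms: d(omega) = (2*y - 7*z) dx ∧ dy ∧ dz.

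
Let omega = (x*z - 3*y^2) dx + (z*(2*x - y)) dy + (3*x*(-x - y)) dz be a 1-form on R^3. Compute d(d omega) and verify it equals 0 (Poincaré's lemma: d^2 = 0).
d(d omega) = 0

Step 1: d omega = sum_{i<j} (∂f_j/∂x_i - ∂f_i/∂x_j) dx_i ∧ dx_j:
  coeff of dx ∧ dy: 6*y + 2*z
  coeff of dx ∧ dz: -7*x - 3*y
  coeff of dy ∧ dz: -5*x + y
Step 2: Apply d again to each 2-form coefficient. The only possible 3-form in R^3 is dx ∧ dy ∧ dz, with coefficient
  ∂(coeff of dy∧dz)/∂x - ∂(coeff of dx∧dz)/∂y + ∂(coeff of dx∧dy)/∂z
  = ∂/∂x (-5*x + y) - ∂/∂y (-7*x - 3*y) + ∂/∂z (6*y + 2*z).
Each of these terms simplifies to sums of mixed partials that cancel in pairs. The result is 0 (by equality of mixed partials for smooth functions — Schwarz / Clairaut).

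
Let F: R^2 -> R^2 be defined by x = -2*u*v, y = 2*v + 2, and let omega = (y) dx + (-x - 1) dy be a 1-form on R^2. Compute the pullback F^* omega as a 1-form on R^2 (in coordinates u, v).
F^* omega = (4*v*(-v - 1)) du + (-4*u - 2) dv

Using F^*(f dg) = (f ∘ F) d(g ∘ F), substitute each coordinate x_i by F_i(u, v) in f_i, and replace dx_i by d F_i = (∂F_i/∂u) du + (∂F_i/∂v) dv.
  For the x component: f_1(F) = 2*v + 2; d F_1 = (-2*v) du + (-2*u) dv
  For the y component: f_2(F) = 2*u*v - 1; d F_2 = (0) du + (2) dv
Combining and collecting du, dv coefficients:
  coeff of du: 4*v*(-v - 1)
  coeff of dv: -4*u - 2
F^* omega = (4*v*(-v - 1)) du + (-4*u - 2) dv.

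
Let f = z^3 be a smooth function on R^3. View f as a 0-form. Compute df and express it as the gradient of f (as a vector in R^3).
df = (0) dx + (0) dy + (3*z^2) dz; grad f = (0, 0, 3*z^2)

For a 0-form f, d f = (∂f/∂x) dx + (∂f/∂y) dy + (∂f/∂z) dz. The components of the vector representation are exactly the entries of grad f in Cartesian coordinates:
  ∂f/∂x = 0
  ∂f/∂y = 0
  ∂f/∂z = 3*z^2.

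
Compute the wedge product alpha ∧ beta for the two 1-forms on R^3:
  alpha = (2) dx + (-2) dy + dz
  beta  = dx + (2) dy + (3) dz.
alpha ∧ beta = (6) dx ∧ dy + (5) dx ∧ dz + (-8) dy ∧ dz

Distribute the wedge, using dx_i ∧ dx_j = -dx_j ∧ dx_i and dx_i ∧ dx_i = 0. For each pair (i, j) with i < j, the coefficient of dx_i ∧ dx_j in alpha ∧ beta is (alpha_i * beta_j - alpha_j * beta_i). Collecting: alpha ∧ beta = (6) dx ∧ dy + (5) dx ∧ dz + (-8) dy ∧ dz.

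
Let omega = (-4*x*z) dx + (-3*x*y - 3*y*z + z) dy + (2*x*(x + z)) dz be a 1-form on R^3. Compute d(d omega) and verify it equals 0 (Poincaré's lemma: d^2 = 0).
d(d omega) = 0

Step 1: d omega = sum_{i<j} (∂f_j/∂x_i - ∂f_i/∂x_j) dx_i ∧ dx_j:
  coeff of dx ∧ dy: -3*y
  coeff of dx ∧ dz: 8*x + 2*z
  coeff of dy ∧ dz: 3*y - 1
Step 2: Apply d again to each 2-form coefficient. The only possible 3-form in R^3 is dx ∧ dy ∧ dz, with coefficient
  ∂(coeff of dy∧dz)/∂x - ∂(coeff of dx∧dz)/∂y + ∂(coeff of dx∧dy)/∂z
  = ∂/∂x (3*y - 1) - ∂/∂y (8*x + 2*z) + ∂/∂z (-3*y).
Each of these terms simplifies to sums of mixed partials that cancel in pairs. The result is 0 (by equality of mixed partials for smooth functions — Schwarz / Clairaut).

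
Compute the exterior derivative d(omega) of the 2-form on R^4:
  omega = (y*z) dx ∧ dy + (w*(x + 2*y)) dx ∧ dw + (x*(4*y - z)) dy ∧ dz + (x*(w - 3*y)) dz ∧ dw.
d(omega) = (5*y - z) dx ∧ dy ∧ dz + (-2*w) dx ∧ dy ∧ dw + (w - 3*y) dx ∧ dz ∧ dw + (-3*x) dy ∧ dz ∧ dw

For a 2-form omega = sum_{i<j} g_{ij} dx_i ∧ dx_j, the exterior derivative is
  d(omega) = sum_{i<j} d(g_{ij}) ∧ dx_i ∧ dx_j = sum_{i<j, k} (∂g_{ij}/∂x_k) dx_k ∧ dx_i ∧ dx_j.
Expand each term, using dx_k ∧ dx_i ∧ dx_j = sgn(permutation) dx_{(a)} ∧ dx_{(b)} ∧ dx_{(c)} with (a < b < c) sorted:
  d(y*z) includes (∂/∂z)(y*z) dz = (y) dz, which multiplied by dx ∧ dy gives (y) dx ∧ dy ∧ dz
  d(w*(x + 2*y)) includes (∂/∂y)(w*(x + 2*y)) dy = (2*w) dy, which multiplied by dx ∧ dw gives (-2*w) dx ∧ dy ∧ dw
  d(x*(4*y - z)) includes (∂/∂x)(x*(4*y - z)) dx = (4*y - z) dx, which multiplied by dy ∧ dz gives (4*y - z) dx ∧ dy ∧ dz
  d(x*(w - 3*y)) includes (∂/∂x)(x*(w - 3*y)) dx = (w - 3*y) dx, which multiplied by dz ∧ dw gives (w - 3*y) dx ∧ dz ∧ dw
  d(x*(w - 3*y)) includes (∂/∂y)(x*(w - 3*y)) dy = (-3*x) dy, which multiplied by dz ∧ dw gives (-3*x) dy ∧ dz ∧ dw
Collecting like 3-forms: d(omega) = (5*y - z) dx ∧ dy ∧ dz + (-2*w) dx ∧ dy ∧ dw + (w - 3*y) dx ∧ dz ∧ dw + (-3*x) dy ∧ dz ∧ dw.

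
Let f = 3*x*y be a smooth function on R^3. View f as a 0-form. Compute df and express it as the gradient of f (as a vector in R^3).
df = (3*y) dx + (3*x) dy + (0) dz; grad f = (3*y, 3*x, 0)

For a 0-form f, d f = (∂f/∂x) dx + (∂f/∂y) dy + (∂f/∂z) dz. The components of the vector representation are exactly the entries of grad f in Cartesian coordinates:
  ∂f/∂x = 3*y
  ∂f/∂y = 3*x
  ∂f/∂z = 0.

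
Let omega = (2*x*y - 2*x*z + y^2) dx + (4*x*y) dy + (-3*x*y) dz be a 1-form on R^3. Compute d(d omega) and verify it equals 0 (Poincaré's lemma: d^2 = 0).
d(d omega) = 0

Step 1: d omega = sum_{i<j} (∂f_j/∂x_i - ∂f_i/∂x_j) dx_i ∧ dx_j:
  coeff of dx ∧ dy: -2*x + 2*y
  coeff of dx ∧ dz: 2*x - 3*y
  coeff of dy ∧ dz: -3*x
Step 2: Apply d again to each 2-form coefficient. The only possible 3-form in R^3 is dx ∧ dy ∧ dz, with coefficient
  ∂(coeff of dy∧dz)/∂x - ∂(coeff of dx∧dz)/∂y + ∂(coeff of dx∧dy)/∂z
  = ∂/∂x (-3*x) - ∂/∂y (2*x - 3*y) + ∂/∂z (-2*x + 2*y).
Each of these terms simplifies to sums of mixed partials that cancel in pairs. The result is 0 (by equality of mixed partials for smooth functions — Schwarz / Clairaut).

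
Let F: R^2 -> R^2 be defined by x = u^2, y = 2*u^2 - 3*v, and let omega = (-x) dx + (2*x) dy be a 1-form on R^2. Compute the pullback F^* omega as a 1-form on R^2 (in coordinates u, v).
F^* omega = (6*u^3) du + (-6*u^2) dv

Using F^*(f dg) = (f ∘ F) d(g ∘ F), substitute each coordinate x_i by F_i(u, v) in f_i, and replace dx_i by d F_i = (∂F_i/∂u) du + (∂F_i/∂v) dv.
  For the x component: f_1(F) = -u^2; d F_1 = (2*u) du + (0) dv
  For the y component: f_2(F) = 2*u^2; d F_2 = (4*u) du + (-3) dv
Combining and collecting du, dv coefficients:
  coeff of du: 6*u^3
  coeff of dv: -6*u^2
F^* omega = (6*u^3) du + (-6*u^2) dv.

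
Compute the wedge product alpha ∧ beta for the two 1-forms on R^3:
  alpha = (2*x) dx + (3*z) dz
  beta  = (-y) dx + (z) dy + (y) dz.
alpha ∧ beta = (2*x*z) dx ∧ dy + (y*(2*x + 3*z)) dx ∧ dz + (-3*z^2) dy ∧ dz

Distribute the wedge, using dx_i ∧ dx_j = -dx_j ∧ dx_i and dx_i ∧ dx_i = 0. For each pair (i, j) with i < j, the coefficient of dx_i ∧ dx_j in alpha ∧ beta is (alpha_i * beta_j - alpha_j * beta_i). Collecting: alpha ∧ beta = (2*x*z) dx ∧ dy + (y*(2*x + 3*z)) dx ∧ dz + (-3*z^2) dy ∧ dz.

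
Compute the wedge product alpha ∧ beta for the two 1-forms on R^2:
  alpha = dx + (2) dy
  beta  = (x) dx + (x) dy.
alpha ∧ beta = (-x) dx ∧ dy

Distribute the wedge, using dx_i ∧ dx_j = -dx_j ∧ dx_i and dx_i ∧ dx_i = 0. For each pair (i, j) with i < j, the coefficient of dx_i ∧ dx_j in alpha ∧ beta is (alpha_i * beta_j - alpha_j * beta_i). Collecting: alpha ∧ beta = (-x) dx ∧ dy.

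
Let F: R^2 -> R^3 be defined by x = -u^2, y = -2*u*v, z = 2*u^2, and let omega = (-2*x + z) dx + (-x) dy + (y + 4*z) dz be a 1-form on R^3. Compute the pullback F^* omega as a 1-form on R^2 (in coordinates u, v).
F^* omega = (u^2*(24*u - 10*v)) du + (-2*u^3) dv

Using F^*(f dg) = (f ∘ F) d(g ∘ F), substitute each coordinate x_i by F_i(u, v) in f_i, and replace dx_i by d F_i = (∂F_i/∂u) du + (∂F_i/∂v) dv.
  For the x component: f_1(F) = 4*u^2; d F_1 = (-2*u) du + (0) dv
  For the y component: f_2(F) = u^2; d F_2 = (-2*v) du + (-2*u) dv
  For the z component: f_3(F) = 2*u*(4*u - v); d F_3 = (4*u) du + (0) dv
Combining and collecting du, dv coefficients:
  coeff of du: u^2*(24*u - 10*v)
  coeff of dv: -2*u^3
F^* omega = (u^2*(24*u - 10*v)) du + (-2*u^3) dv.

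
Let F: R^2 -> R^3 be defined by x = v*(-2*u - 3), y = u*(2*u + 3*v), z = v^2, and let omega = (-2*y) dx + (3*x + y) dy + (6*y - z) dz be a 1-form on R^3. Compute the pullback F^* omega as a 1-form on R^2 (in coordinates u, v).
F^* omega = (8*u^3 + 2*u^2*v + 3*u*v^2 - 36*u*v - 27*v^2) du + (14*u^3 + 27*u^2*v + 12*u^2 + 36*u*v^2 - 9*u*v - 2*v^3) dv

Using F^*(f dg) = (f ∘ F) d(g ∘ F), substitute each coordinate x_i by F_i(u, v) in f_i, and replace dx_i by d F_i = (∂F_i/∂u) du + (∂F_i/∂v) dv.
  For the x component: f_1(F) = 2*u*(-2*u - 3*v); d F_1 = (-2*v) du + (-2*u - 3) dv
  For the y component: f_2(F) = 2*u^2 - 3*u*v - 9*v; d F_2 = (4*u + 3*v) du + (3*u) dv
  For the z component: f_3(F) = 12*u^2 + 18*u*v - v^2; d F_3 = (0) du + (2*v) dv
Combining and collecting du, dv coefficients:
  coeff of du: 8*u^3 + 2*u^2*v + 3*u*v^2 - 36*u*v - 27*v^2
  coeff of dv: 14*u^3 + 27*u^2*v + 12*u^2 + 36*u*v^2 - 9*u*v - 2*v^3
F^* omega = (8*u^3 + 2*u^2*v + 3*u*v^2 - 36*u*v - 27*v^2) du + (14*u^3 + 27*u^2*v + 12*u^2 + 36*u*v^2 - 9*u*v - 2*v^3) dv.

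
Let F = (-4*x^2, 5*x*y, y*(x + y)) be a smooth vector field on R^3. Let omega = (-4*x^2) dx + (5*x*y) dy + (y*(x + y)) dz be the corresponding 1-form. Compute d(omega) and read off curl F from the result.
d(omega) = (x + 2*y) dy ∧ dz + (-y) dz ∧ dx + (5*y) dx ∧ dy; curl F = (x + 2*y, -y, 5*y)

d omega = sum_{i<j} (∂f_j/∂x_i - ∂f_i/∂x_j) dx_i ∧ dx_j. Under the identification (dy ∧ dz, dz ∧ dx, dx ∧ dy) ↔ (e_x, e_y, e_z), the coefficients are exactly the components of curl F. Compute:
  ∂R/∂y - ∂Q/∂z = (x + 2*y) - (0) = x + 2*y
  ∂P/∂z - ∂R/∂x = (0) - (y) = -y
  ∂Q/∂x - ∂P/∂y = (5*y) - (0) = 5*y.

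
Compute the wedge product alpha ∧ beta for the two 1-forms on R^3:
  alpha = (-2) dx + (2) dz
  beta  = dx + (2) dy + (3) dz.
alpha ∧ beta = (-4) dx ∧ dy + (-8) dx ∧ dz + (-4) dy ∧ dz

Distribute the wedge, using dx_i ∧ dx_j = -dx_j ∧ dx_i and dx_i ∧ dx_i = 0. For each pair (i, j) with i < j, the coefficient of dx_i ∧ dx_j in alpha ∧ beta is (alpha_i * beta_j - alpha_j * beta_i). Collecting: alpha ∧ beta = (-4) dx ∧ dy + (-8) dx ∧ dz + (-4) dy ∧ dz.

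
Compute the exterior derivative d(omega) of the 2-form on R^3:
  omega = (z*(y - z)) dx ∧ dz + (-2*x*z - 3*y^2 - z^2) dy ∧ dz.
d(omega) = (-3*z) dx ∧ dy ∧ dz

For a 2-form omega = sum_{i<j} g_{ij} dx_i ∧ dx_j, the exterior derivative is
  d(omega) = sum_{i<j} d(g_{ij}) ∧ dx_i ∧ dx_j = sum_{i<j, k} (∂g_{ij}/∂x_k) dx_k ∧ dx_i ∧ dx_j.
Expand each term, using dx_k ∧ dx_i ∧ dx_j = sgn(permutation) dx_{(a)} ∧ dx_{(b)} ∧ dx_{(c)} with (a < b < c) sorted:
  d(z*(y - z)) includes (∂/∂y)(z*(y - z)) dy = (z) dy, which multiplied by dx ∧ dz gives (-z) dx ∧ dy ∧ dz
  d(-2*x*z - 3*y^2 - z^2) includes (∂/∂x)(-2*x*z - 3*y^2 - z^2) dx = (-2*z) dx, which multiplied by dy ∧ dz gives (-2*z) dx ∧ dy ∧ dz
Collecting like 3-forms: d(omega) = (-3*z) dx ∧ dy ∧ dz.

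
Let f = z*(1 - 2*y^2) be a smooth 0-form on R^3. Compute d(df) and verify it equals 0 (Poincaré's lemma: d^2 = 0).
d(df) = 0

Step 1: df = sum_i (∂f/∂x_i) dx_i = (0) dx + (-4*y*z) dy + (1 - 2*y^2) dz.
Step 2: Apply d again. Using the 1-form formula, the coefficient of dx ∧ dy in d(df) is ∂^2 f/∂x ∂y - ∂^2 f/∂y ∂x = (0) - (0) = 0 (equality of mixed partials for smooth f).
Similarly for dx ∧ dz and dy ∧ dz — all coefficients vanish. So d(df) = 0.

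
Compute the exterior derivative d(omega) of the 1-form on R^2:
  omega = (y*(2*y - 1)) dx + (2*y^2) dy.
d(omega) = (1 - 4*y) dx ∧ dy

For a 1-form omega = sum_i f_i dx_i, the exterior derivative is
  d(omega) = sum_{i < j} (∂f_j/∂x_i - ∂f_i/∂x_j) dx_i ∧ dx_j.
  coefficient of dx ∧ dy: ∂f_2/∂x - ∂f_1/∂y = ∂(2*y^2)/∂x - ∂(y*(2*y - 1))/∂y = 1 - 4*y
Assembling: d(omega) = (1 - 4*y) dx ∧ dy.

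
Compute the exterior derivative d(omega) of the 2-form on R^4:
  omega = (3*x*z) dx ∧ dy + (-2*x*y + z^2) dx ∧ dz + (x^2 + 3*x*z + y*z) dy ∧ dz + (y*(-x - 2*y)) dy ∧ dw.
d(omega) = (7*x + 3*z) dx ∧ dy ∧ dz + (-y) dx ∧ dy ∧ dw

For a 2-form omega = sum_{i<j} g_{ij} dx_i ∧ dx_j, the exterior derivative is
  d(omega) = sum_{i<j} d(g_{ij}) ∧ dx_i ∧ dx_j = sum_{i<j, k} (∂g_{ij}/∂x_k) dx_k ∧ dx_i ∧ dx_j.
Expand each term, using dx_k ∧ dx_i ∧ dx_j = sgn(permutation) dx_{(a)} ∧ dx_{(b)} ∧ dx_{(c)} with (a < b < c) sorted:
  d(3*x*z) includes (∂/∂z)(3*x*z) dz = (3*x) dz, which multiplied by dx ∧ dy gives (3*x) dx ∧ dy ∧ dz
  d(-2*x*y + z^2) includes (∂/∂y)(-2*x*y + z^2) dy = (-2*x) dy, which multiplied by dx ∧ dz gives (2*x) dx ∧ dy ∧ dz
  d(x^2 + 3*x*z + y*z) includes (∂/∂x)(x^2 + 3*x*z + y*z) dx = (2*x + 3*z) dx, which multiplied by dy ∧ dz gives (2*x + 3*z) dx ∧ dy ∧ dz
  d(y*(-x - 2*y)) includes (∂/∂x)(y*(-x - 2*y)) dx = (-y) dx, which multiplied by dy ∧ dw gives (-y) dx ∧ dy ∧ dw
Collecting like 3-forms: d(omega) = (7*x + 3*z) dx ∧ dy ∧ dz + (-y) dx ∧ dy ∧ dw.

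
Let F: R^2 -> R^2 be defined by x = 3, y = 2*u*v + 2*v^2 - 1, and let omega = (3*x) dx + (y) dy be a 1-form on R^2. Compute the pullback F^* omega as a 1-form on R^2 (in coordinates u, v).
F^* omega = (2*v*(2*u*v + 2*v^2 - 1)) du + (4*u^2*v + 12*u*v^2 - 2*u + 8*v^3 - 4*v) dv

Using F^*(f dg) = (f ∘ F) d(g ∘ F), substitute each coordinate x_i by F_i(u, v) in f_i, and replace dx_i by d F_i = (∂F_i/∂u) du + (∂F_i/∂v) dv.
  For the x component: f_1(F) = 9; d F_1 = (0) du + (0) dv
  For the y component: f_2(F) = 2*u*v + 2*v^2 - 1; d F_2 = (2*v) du + (2*u + 4*v) dv
Combining and collecting du, dv coefficients:
  coeff of du: 2*v*(2*u*v + 2*v^2 - 1)
  coeff of dv: 4*u^2*v + 12*u*v^2 - 2*u + 8*v^3 - 4*v
F^* omega = (2*v*(2*u*v + 2*v^2 - 1)) du + (4*u^2*v + 12*u*v^2 - 2*u + 8*v^3 - 4*v) dv.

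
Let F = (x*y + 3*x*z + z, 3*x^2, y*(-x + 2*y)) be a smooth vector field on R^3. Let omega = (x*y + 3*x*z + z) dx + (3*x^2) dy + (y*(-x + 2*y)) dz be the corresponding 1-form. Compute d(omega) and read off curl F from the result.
d(omega) = (-x + 4*y) dy ∧ dz + (3*x + y + 1) dz ∧ dx + (5*x) dx ∧ dy; curl F = (-x + 4*y, 3*x + y + 1, 5*x)

d omega = sum_{i<j} (∂f_j/∂x_i - ∂f_i/∂x_j) dx_i ∧ dx_j. Under the identification (dy ∧ dz, dz ∧ dx, dx ∧ dy) ↔ (e_x, e_y, e_z), the coefficients are exactly the components of curl F. Compute:
  ∂R/∂y - ∂Q/∂z = (-x + 4*y) - (0) = -x + 4*y
  ∂P/∂z - ∂R/∂x = (3*x + 1) - (-y) = 3*x + y + 1
  ∂Q/∂x - ∂P/∂y = (6*x) - (x) = 5*x.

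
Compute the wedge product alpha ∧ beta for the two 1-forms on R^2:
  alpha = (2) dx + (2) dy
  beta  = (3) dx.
alpha ∧ beta = (-6) dx ∧ dy

Distribute the wedge, using dx_i ∧ dx_j = -dx_j ∧ dx_i and dx_i ∧ dx_i = 0. For each pair (i, j) with i < j, the coefficient of dx_i ∧ dx_j in alpha ∧ beta is (alpha_i * beta_j - alpha_j * beta_i). Collecting: alpha ∧ beta = (-6) dx ∧ dy.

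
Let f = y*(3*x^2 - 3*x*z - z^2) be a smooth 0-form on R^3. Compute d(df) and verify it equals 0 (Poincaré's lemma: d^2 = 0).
d(df) = 0

Step 1: df = sum_i (∂f/∂x_i) dx_i = (3*y*(2*x - z)) dx + (3*x^2 - 3*x*z - z^2) dy + (y*(-3*x - 2*z)) dz.
Step 2: Apply d again. Using the 1-form formula, the coefficient of dx ∧ dy in d(df) is ∂^2 f/∂x ∂y - ∂^2 f/∂y ∂x = (6*x - 3*z) - (6*x - 3*z) = 0 (equality of mixed partials for smooth f).
Similarly for dx ∧ dz and dy ∧ dz — all coefficients vanish. So d(df) = 0.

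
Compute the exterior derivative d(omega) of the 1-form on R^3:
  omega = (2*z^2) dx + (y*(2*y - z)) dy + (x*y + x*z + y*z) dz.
d(omega) = (y - 3*z) dx ∧ dz + (x + y + z) dy ∧ dz

For a 1-form omega = sum_i f_i dx_i, the exterior derivative is
  d(omega) = sum_{i < j} (∂f_j/∂x_i - ∂f_i/∂x_j) dx_i ∧ dx_j.
  coefficient of dx ∧ dz: ∂f_3/∂x - ∂f_1/∂z = ∂(x*y + x*z + y*z)/∂x - ∂(2*z^2)/∂z = y - 3*z
  coefficient of dy ∧ dz: ∂f_3/∂y - ∂f_2/∂z = ∂(x*y + x*z + y*z)/∂y - ∂(y*(2*y - z))/∂z = x + y + z
Assembling: d(omega) = (y - 3*z) dx ∧ dz + (x + y + z) dy ∧ dz.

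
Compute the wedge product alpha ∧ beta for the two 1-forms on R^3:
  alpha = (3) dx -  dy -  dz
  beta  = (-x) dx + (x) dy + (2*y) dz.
alpha ∧ beta = (2*x) dx ∧ dy + (-x + 6*y) dx ∧ dz + (x - 2*y) dy ∧ dz

Distribute the wedge, using dx_i ∧ dx_j = -dx_j ∧ dx_i and dx_i ∧ dx_i = 0. For each pair (i, j) with i < j, the coefficient of dx_i ∧ dx_j in alpha ∧ beta is (alpha_i * beta_j - alpha_j * beta_i). Collecting: alpha ∧ beta = (2*x) dx ∧ dy + (-x + 6*y) dx ∧ dz + (x - 2*y) dy ∧ dz.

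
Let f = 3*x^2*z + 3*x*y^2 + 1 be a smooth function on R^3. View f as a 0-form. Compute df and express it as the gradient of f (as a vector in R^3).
df = (6*x*z + 3*y^2) dx + (6*x*y) dy + (3*x^2) dz; grad f = (6*x*z + 3*y^2, 6*x*y, 3*x^2)

For a 0-form f, d f = (∂f/∂x) dx + (∂f/∂y) dy + (∂f/∂z) dz. The components of the vector representation are exactly the entries of grad f in Cartesian coordinates:
  ∂f/∂x = 6*x*z + 3*y^2
  ∂f/∂y = 6*x*y
  ∂f/∂z = 3*x^2.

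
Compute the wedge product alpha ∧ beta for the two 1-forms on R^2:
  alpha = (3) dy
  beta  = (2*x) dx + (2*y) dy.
alpha ∧ beta = (-6*x) dx ∧ dy

Distribute the wedge, using dx_i ∧ dx_j = -dx_j ∧ dx_i and dx_i ∧ dx_i = 0. For each pair (i, j) with i < j, the coefficient of dx_i ∧ dx_j in alpha ∧ beta is (alpha_i * beta_j - alpha_j * beta_i). Collecting: alpha ∧ beta = (-6*x) dx ∧ dy.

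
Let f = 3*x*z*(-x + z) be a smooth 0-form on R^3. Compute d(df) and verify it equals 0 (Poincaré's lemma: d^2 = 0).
d(df) = 0

Step 1: df = sum_i (∂f/∂x_i) dx_i = (3*z*(-2*x + z)) dx + (0) dy + (3*x*(-x + 2*z)) dz.
Step 2: Apply d again. Using the 1-form formula, the coefficient of dx ∧ dy in d(df) is ∂^2 f/∂x ∂y - ∂^2 f/∂y ∂x = (0) - (0) = 0 (equality of mixed partials for smooth f).
Similarly for dx ∧ dz and dy ∧ dz — all coefficients vanish. So d(df) = 0.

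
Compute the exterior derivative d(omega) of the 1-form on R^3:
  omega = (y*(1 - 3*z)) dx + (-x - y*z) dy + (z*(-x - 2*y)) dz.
d(omega) = (3*z - 2) dx ∧ dy + (3*y - z) dx ∧ dz + (y - 2*z) dy ∧ dz

For a 1-form omega = sum_i f_i dx_i, the exterior derivative is
  d(omega) = sum_{i < j} (∂f_j/∂x_i - ∂f_i/∂x_j) dx_i ∧ dx_j.
  coefficient of dx ∧ dy: ∂f_2/∂x - ∂f_1/∂y = ∂(-x - y*z)/∂x - ∂(y*(1 - 3*z))/∂y = 3*z - 2
  coefficient of dx ∧ dz: ∂f_3/∂x - ∂f_1/∂z = ∂(z*(-x - 2*y))/∂x - ∂(y*(1 - 3*z))/∂z = 3*y - z
  coefficient of dy ∧ dz: ∂f_3/∂y - ∂f_2/∂z = ∂(z*(-x - 2*y))/∂y - ∂(-x - y*z)/∂z = y - 2*z
Assembling: d(omega) = (3*z - 2) dx ∧ dy + (3*y - z) dx ∧ dz + (y - 2*z) dy ∧ dz.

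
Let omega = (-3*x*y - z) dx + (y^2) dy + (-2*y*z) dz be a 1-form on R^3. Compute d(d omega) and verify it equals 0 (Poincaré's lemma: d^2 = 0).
d(d omega) = 0

Step 1: d omega = sum_{i<j} (∂f_j/∂x_i - ∂f_i/∂x_j) dx_i ∧ dx_j:
  coeff of dx ∧ dy: 3*x
  coeff of dx ∧ dz: 1
  coeff of dy ∧ dz: -2*z
Step 2: Apply d again to each 2-form coefficient. The only possible 3-form in R^3 is dx ∧ dy ∧ dz, with coefficient
  ∂(coeff of dy∧dz)/∂x - ∂(coeff of dx∧dz)/∂y + ∂(coeff of dx∧dy)/∂z
  = ∂/∂x (-2*z) - ∂/∂y (1) + ∂/∂z (3*x).
Each of these terms simplifies to sums of mixed partials that cancel in pairs. The result is 0 (by equality of mixed partials for smooth functions — Schwarz / Clairaut).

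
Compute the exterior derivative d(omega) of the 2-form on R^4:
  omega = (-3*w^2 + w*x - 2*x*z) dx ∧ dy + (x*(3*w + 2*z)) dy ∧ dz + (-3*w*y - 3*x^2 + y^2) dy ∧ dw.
d(omega) = (3*w - 2*x + 2*z) dx ∧ dy ∧ dz + (-6*w - 5*x) dx ∧ dy ∧ dw + (3*x) dy ∧ dz ∧ dw

For a 2-form omega = sum_{i<j} g_{ij} dx_i ∧ dx_j, the exterior derivative is
  d(omega) = sum_{i<j} d(g_{ij}) ∧ dx_i ∧ dx_j = sum_{i<j, k} (∂g_{ij}/∂x_k) dx_k ∧ dx_i ∧ dx_j.
Expand each term, using dx_k ∧ dx_i ∧ dx_j = sgn(permutation) dx_{(a)} ∧ dx_{(b)} ∧ dx_{(c)} with (a < b < c) sorted:
  d(-3*w^2 + w*x - 2*x*z) includes (∂/∂z)(-3*w^2 + w*x - 2*x*z) dz = (-2*x) dz, which multiplied by dx ∧ dy gives (-2*x) dx ∧ dy ∧ dz
  d(-3*w^2 + w*x - 2*x*z) includes (∂/∂w)(-3*w^2 + w*x - 2*x*z) dw = (-6*w + x) dw, which multiplied by dx ∧ dy gives (-6*w + x) dx ∧ dy ∧ dw
  d(x*(3*w + 2*z)) includes (∂/∂x)(x*(3*w + 2*z)) dx = (3*w + 2*z) dx, which multiplied by dy ∧ dz gives (3*w + 2*z) dx ∧ dy ∧ dz
  d(x*(3*w + 2*z)) includes (∂/∂w)(x*(3*w + 2*z)) dw = (3*x) dw, which multiplied by dy ∧ dz gives (3*x) dy ∧ dz ∧ dw
  d(-3*w*y - 3*x^2 + y^2) includes (∂/∂x)(-3*w*y - 3*x^2 + y^2) dx = (-6*x) dx, which multiplied by dy ∧ dw gives (-6*x) dx ∧ dy ∧ dw
Collecting like 3-forms: d(omega) = (3*w - 2*x + 2*z) dx ∧ dy ∧ dz + (-6*w - 5*x) dx ∧ dy ∧ dw + (3*x) dy ∧ dz ∧ dw.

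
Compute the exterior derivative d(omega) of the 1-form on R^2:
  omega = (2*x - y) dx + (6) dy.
d(omega) = (1) dx ∧ dy

For a 1-form omega = sum_i f_i dx_i, the exterior derivative is
  d(omega) = sum_{i < j} (∂f_j/∂x_i - ∂f_i/∂x_j) dx_i ∧ dx_j.
  coefficient of dx ∧ dy: ∂f_2/∂x - ∂f_1/∂y = ∂(6)/∂x - ∂(2*x - y)/∂y = 1
Assembling: d(omega) = (1) dx ∧ dy.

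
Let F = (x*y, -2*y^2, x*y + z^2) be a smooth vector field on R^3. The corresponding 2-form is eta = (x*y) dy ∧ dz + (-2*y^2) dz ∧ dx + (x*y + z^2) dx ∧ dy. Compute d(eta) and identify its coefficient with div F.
d(eta) = (-3*y + 2*z) dx ∧ dy ∧ dz; div F = -3*y + 2*z

For a 2-form in R^3 of the form above, applying d gives a 3-form with coefficient ∂P/∂x + ∂Q/∂y + ∂R/∂z:
  ∂P/∂x = y
  ∂Q/∂y = -4*y
  ∂R/∂z = 2*z
Sum = -3*y + 2*z, which is exactly div F.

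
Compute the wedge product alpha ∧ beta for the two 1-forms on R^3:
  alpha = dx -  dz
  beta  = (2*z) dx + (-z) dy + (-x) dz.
alpha ∧ beta = (-z) dx ∧ dy + (-x + 2*z) dx ∧ dz + (-z) dy ∧ dz

Distribute the wedge, using dx_i ∧ dx_j = -dx_j ∧ dx_i and dx_i ∧ dx_i = 0. For each pair (i, j) with i < j, the coefficient of dx_i ∧ dx_j in alpha ∧ beta is (alpha_i * beta_j - alpha_j * beta_i). Collecting: alpha ∧ beta = (-z) dx ∧ dy + (-x + 2*z) dx ∧ dz + (-z) dy ∧ dz.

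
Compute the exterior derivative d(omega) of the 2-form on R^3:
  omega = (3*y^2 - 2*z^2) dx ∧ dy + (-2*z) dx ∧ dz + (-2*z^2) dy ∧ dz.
d(omega) = (-4*z) dx ∧ dy ∧ dz

For a 2-form omega = sum_{i<j} g_{ij} dx_i ∧ dx_j, the exterior derivative is
  d(omega) = sum_{i<j} d(g_{ij}) ∧ dx_i ∧ dx_j = sum_{i<j, k} (∂g_{ij}/∂x_k) dx_k ∧ dx_i ∧ dx_j.
Expand each term, using dx_k ∧ dx_i ∧ dx_j = sgn(permutation) dx_{(a)} ∧ dx_{(b)} ∧ dx_{(c)} with (a < b < c) sorted:
  d(3*y^2 - 2*z^2) includes (∂/∂z)(3*y^2 - 2*z^2) dz = (-4*z) dz, which multiplied by dx ∧ dy gives (-4*z) dx ∧ dy ∧ dz
Collecting like 3-forms: d(omega) = (-4*z) dx ∧ dy ∧ dz.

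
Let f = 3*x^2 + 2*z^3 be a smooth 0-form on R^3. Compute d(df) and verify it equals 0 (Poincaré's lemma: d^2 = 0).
d(df) = 0

Step 1: df = sum_i (∂f/∂x_i) dx_i = (6*x) dx + (0) dy + (6*z^2) dz.
Step 2: Apply d again. Using the 1-form formula, the coefficient of dx ∧ dy in d(df) is ∂^2 f/∂x ∂y - ∂^2 f/∂y ∂x = (0) - (0) = 0 (equality of mixed partials for smooth f).
Similarly for dx ∧ dz and dy ∧ dz — all coefficients vanish. So d(df) = 0.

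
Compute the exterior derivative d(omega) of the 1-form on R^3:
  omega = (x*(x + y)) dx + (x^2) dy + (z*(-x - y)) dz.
d(omega) = (x) dx ∧ dy + (-z) dx ∧ dz + (-z) dy ∧ dz

For a 1-form omega = sum_i f_i dx_i, the exterior derivative is
  d(omega) = sum_{i < j} (∂f_j/∂x_i - ∂f_i/∂x_j) dx_i ∧ dx_j.
  coefficient of dx ∧ dy: ∂f_2/∂x - ∂f_1/∂y = ∂(x^2)/∂x - ∂(x*(x + y))/∂y = x
  coefficient of dx ∧ dz: ∂f_3/∂x - ∂f_1/∂z = ∂(z*(-x - y))/∂x - ∂(x*(x + y))/∂z = -z
  coefficient of dy ∧ dz: ∂f_3/∂y - ∂f_2/∂z = ∂(z*(-x - y))/∂y - ∂(x^2)/∂z = -z
Assembling: d(omega) = (x) dx ∧ dy + (-z) dx ∧ dz + (-z) dy ∧ dz.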